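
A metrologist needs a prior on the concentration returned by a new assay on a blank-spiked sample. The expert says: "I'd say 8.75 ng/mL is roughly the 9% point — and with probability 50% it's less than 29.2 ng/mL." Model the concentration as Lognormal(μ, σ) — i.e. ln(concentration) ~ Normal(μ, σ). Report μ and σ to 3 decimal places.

μ ≈ 3.374, σ ≈ 0.899

If T ~ Lognormal(μ,σ) then ln T ~ Normal(μ,σ), so the p-quantile of ln T is μ + z_p·σ.
ln(8.75) = 2.169 and ln(29.2) = 3.374; z_{0.09} = -1.341, z_{0.5} = 0.
σ = (3.374 − 2.169)/(0 − (-1.341)) = 0.899.
μ = 2.169 − (-1.341)·0.899 = 3.374.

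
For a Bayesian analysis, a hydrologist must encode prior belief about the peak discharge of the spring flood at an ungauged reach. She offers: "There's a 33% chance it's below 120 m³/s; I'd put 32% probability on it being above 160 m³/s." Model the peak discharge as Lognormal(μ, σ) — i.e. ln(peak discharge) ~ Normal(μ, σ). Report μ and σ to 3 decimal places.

μ ≈ 4.927, σ ≈ 0.317

If T ~ Lognormal(μ,σ) then ln T ~ Normal(μ,σ), so the p-quantile of ln T is μ + z_p·σ.
ln(120) = 4.787 and ln(160) = 5.075; z_{0.33} = -0.4399, z_{0.68} = 0.4677.
σ = (5.075 − 4.787)/(0.4677 − (-0.4399)) = 0.317.
μ = 4.787 − (-0.4399)·0.317 = 4.927.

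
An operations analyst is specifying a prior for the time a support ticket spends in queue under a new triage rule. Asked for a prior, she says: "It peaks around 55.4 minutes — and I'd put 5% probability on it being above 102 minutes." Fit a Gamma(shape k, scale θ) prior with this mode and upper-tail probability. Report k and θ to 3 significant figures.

k ≈ 8.47, θ ≈ 7.41

Gamma(k,θ) with k>1 has mode (k−1)θ, so θ = 55.4/(k−1).
Need P(X < 102) = 0.95 with θ tied to k this way. Start at k = 2, θ = 55.4: P(X<102) ≈ 0.549.
Too low — raise k to concentrate. Iterating converges to k ≈ 8.47.
Then θ = 55.4/(8.47−1) ≈ 7.41.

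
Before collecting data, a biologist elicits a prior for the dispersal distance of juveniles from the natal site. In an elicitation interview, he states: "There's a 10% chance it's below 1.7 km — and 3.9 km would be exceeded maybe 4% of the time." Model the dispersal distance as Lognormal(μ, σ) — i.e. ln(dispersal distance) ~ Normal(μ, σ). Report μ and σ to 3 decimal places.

μ ≈ 0.882, σ ≈ 0.274

If T ~ Lognormal(μ,σ) then ln T ~ Normal(μ,σ), so the p-quantile of ln T is μ + z_p·σ.
ln(1.7) = 0.5306 and ln(3.9) = 1.361; z_{0.1} = -1.282, z_{0.96} = 1.751.
σ = (1.361 − 0.5306)/(1.751 − (-1.282)) = 0.274.
μ = 0.5306 − (-1.282)·0.274 = 0.882.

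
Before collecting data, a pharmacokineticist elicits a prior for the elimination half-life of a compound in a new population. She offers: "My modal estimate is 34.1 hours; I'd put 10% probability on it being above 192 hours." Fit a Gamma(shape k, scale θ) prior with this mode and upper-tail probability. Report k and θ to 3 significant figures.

k ≈ 1.58, θ ≈ 59.2

Gamma(k,θ) with k>1 has mode (k−1)θ, so θ = 34.1/(k−1).
Need P(X < 192) = 0.9 with θ tied to k this way. Start at k = 2, θ = 34.1: P(X<192) ≈ 0.976.
Too high — lower k to spread out. Iterating converges to k ≈ 1.58.
Then θ = 34.1/(1.58−1) ≈ 59.2.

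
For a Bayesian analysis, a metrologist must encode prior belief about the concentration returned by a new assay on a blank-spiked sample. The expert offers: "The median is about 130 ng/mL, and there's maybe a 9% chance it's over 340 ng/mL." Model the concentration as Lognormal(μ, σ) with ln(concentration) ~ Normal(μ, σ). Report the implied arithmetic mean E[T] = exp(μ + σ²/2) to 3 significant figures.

If T ~ Lognormal(μ,σ) then ln T ~ Normal(μ,σ), so the p-quantile of ln T is μ + z_p·σ.
ln(130) = 4.868 and ln(340) = 5.829; z_{0.5} = 0, z_{0.91} = 1.341.
σ = (5.829 − 4.868)/(1.341 − (0)) = 0.717.
μ = 4.868 − (0)·0.717 = 4.868.
E[T] = exp(μ + σ²/2) = exp(4.868 + 0.2571) = 168 ng/mL.

E[T] ≈ 168 ng/mL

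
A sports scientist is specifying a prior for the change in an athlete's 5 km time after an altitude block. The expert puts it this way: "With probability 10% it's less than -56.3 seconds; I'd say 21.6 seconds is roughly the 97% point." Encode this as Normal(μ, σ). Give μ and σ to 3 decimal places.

μ = -24.731, σ = 24.634

For Normal(μ,σ), the p-quantile is μ + z_p·σ. Here z_{0.1} = -1.282, z_{0.97} = 1.881.
So -56.3 = μ − 1.282σ and 21.6 = μ + 1.881σ.
Subtracting: σ = (21.6 − -56.3)/(1.881 − (-1.282)) = 24.634.
Then μ = -56.3 − (-1.282)·24.634 = -24.731.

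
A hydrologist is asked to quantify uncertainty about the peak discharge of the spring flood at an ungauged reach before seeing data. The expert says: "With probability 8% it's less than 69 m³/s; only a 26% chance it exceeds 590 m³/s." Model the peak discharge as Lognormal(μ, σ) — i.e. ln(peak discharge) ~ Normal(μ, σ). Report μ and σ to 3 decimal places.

If T ~ Lognormal(μ,σ) then ln T ~ Normal(μ,σ), so the p-quantile of ln T is μ + z_p·σ.
ln(69) = 4.234 and ln(590) = 6.38; z_{0.08} = -1.405, z_{0.74} = 0.6433.
σ = (6.38 − 4.234)/(0.6433 − (-1.405)) = 1.048.
μ = 4.234 − (-1.405)·1.048 = 5.706.

μ ≈ 5.706, σ ≈ 1.048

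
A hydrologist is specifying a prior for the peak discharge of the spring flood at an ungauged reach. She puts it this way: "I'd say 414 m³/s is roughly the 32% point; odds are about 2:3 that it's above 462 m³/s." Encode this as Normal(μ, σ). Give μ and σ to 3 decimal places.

For Normal(μ,σ), the p-quantile is μ + z_p·σ. Here z_{0.32} = -0.4677, z_{0.6} = 0.2533.
So 414 = μ − 0.4677σ and 462 = μ + 0.2533σ.
Subtracting: σ = (462 − 414)/(0.2533 − (-0.4677)) = 66.570.
Then μ = 414 − (-0.4677)·66.570 = 445.135.

μ = 445.135, σ = 66.570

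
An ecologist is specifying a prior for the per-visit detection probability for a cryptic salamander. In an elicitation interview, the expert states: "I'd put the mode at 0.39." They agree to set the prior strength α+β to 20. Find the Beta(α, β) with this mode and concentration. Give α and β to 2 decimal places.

α = 8.02, β = 11.98

For α,β > 1 the Beta mode is (α−1)/(α+β−2). With α+β = 20, the mode is (α−1)/18.
Set (α−1)/18 = 0.39 → α = 1 + 0.39·18 = 8.02.
β = 20 − α = 11.98.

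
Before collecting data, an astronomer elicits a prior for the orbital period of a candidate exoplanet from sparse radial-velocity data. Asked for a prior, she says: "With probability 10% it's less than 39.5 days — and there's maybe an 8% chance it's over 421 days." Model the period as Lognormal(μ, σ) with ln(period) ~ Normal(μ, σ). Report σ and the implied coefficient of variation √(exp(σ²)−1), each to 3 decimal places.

If T ~ Lognormal(μ,σ) then ln T ~ Normal(μ,σ), so the p-quantile of ln T is μ + z_p·σ.
ln(39.5) = 3.676 and ln(421) = 6.043; z_{0.1} = -1.282, z_{0.92} = 1.405.
σ = (6.043 − 3.676)/(1.405 − (-1.282)) = 0.881.
μ = 3.676 − (-1.282)·0.881 = 4.805.
CV = √(exp(σ²)−1) = √(exp(0.7758)−1) = 1.083.

σ ≈ 0.881, CV ≈ 1.083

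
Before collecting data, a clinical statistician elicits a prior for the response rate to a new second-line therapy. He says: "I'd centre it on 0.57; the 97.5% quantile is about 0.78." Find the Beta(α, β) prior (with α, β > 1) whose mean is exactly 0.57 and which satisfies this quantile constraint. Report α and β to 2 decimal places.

α ≈ 10.51, β ≈ 7.93

With mean 0.57 fixed, write α = 0.57s, β = 0.43s where s = α+β.
Need P(θ < 0.78) = 0.975 under Beta(0.57s, 0.43s). Normal approximation: (q−m)/√(m(1−m)/s) ≈ z_{0.975} = 1.96, so s ≈ 0.57·0.43·(1.96)²/(0.78−0.57)² = 21.4.
At s = 21.4: P(θ<0.78) ≈ 0.983. Adjusting to match 0.975 gives s ≈ 18.44.
So α = 0.57·18.44 ≈ 10.51, β = 0.43·18.44 ≈ 7.93.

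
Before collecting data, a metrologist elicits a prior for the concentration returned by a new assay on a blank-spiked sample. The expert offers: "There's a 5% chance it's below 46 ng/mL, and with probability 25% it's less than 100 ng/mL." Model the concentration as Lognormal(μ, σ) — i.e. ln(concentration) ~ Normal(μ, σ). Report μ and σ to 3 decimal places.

μ ≈ 5.145, σ ≈ 0.800

If T ~ Lognormal(μ,σ) then ln T ~ Normal(μ,σ), so the p-quantile of ln T is μ + z_p·σ.
ln(46) = 3.829 and ln(100) = 4.605; z_{0.05} = -1.645, z_{0.25} = -0.6745.
σ = (4.605 − 3.829)/(-0.6745 − (-1.645)) = 0.800.
μ = 3.829 − (-1.645)·0.800 = 5.145.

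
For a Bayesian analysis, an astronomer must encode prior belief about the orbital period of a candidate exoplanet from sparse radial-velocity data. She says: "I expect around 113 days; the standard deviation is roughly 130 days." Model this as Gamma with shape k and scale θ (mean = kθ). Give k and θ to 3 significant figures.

For Gamma(k, scale θ): mean = kθ, variance = kθ², so CV = 1/√k.
CV = SD/mean = 130/113 = 1.15, hence k = 1/CV² = 0.756.
Then θ = mean/k = 113/0.756 = 150.

k ≈ 0.756, θ ≈ 150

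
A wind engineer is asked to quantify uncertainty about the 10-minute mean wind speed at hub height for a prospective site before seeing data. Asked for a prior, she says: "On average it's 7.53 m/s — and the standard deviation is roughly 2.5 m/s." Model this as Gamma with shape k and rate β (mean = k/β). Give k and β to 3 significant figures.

k ≈ 9.07, β ≈ 1.2

For Gamma(k, rate β): mean = k/β, variance = k/β², so CV = 1/√k.
CV = SD/mean = 2.5/7.53 = 0.332, hence k = 1/CV² = 9.07.
Then β = k/mean = 9.07/7.53 = 1.2.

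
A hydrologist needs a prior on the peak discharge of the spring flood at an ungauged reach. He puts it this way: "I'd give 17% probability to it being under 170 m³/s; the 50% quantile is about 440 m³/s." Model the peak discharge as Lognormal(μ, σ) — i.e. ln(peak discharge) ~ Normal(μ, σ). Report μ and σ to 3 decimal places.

μ ≈ 6.087, σ ≈ 0.997

If T ~ Lognormal(μ,σ) then ln T ~ Normal(μ,σ), so the p-quantile of ln T is μ + z_p·σ.
ln(170) = 5.136 and ln(440) = 6.087; z_{0.17} = -0.9542, z_{0.5} = 0.
σ = (6.087 − 5.136)/(0 − (-0.9542)) = 0.997.
μ = 5.136 − (-0.9542)·0.997 = 6.087.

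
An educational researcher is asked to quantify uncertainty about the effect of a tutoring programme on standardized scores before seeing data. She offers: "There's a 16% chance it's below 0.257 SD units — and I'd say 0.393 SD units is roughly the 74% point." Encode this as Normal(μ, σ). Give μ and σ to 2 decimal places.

μ = 0.34, σ = 0.08

For Normal(μ,σ), the p-quantile is μ + z_p·σ. Here z_{0.16} = -0.9945, z_{0.74} = 0.6433.
So 0.257 = μ − 0.9945σ and 0.393 = μ + 0.6433σ.
Subtracting: σ = (0.393 − 0.257)/(0.6433 − (-0.9945)) = 0.08.
Then μ = 0.257 − (-0.9945)·0.08 = 0.34.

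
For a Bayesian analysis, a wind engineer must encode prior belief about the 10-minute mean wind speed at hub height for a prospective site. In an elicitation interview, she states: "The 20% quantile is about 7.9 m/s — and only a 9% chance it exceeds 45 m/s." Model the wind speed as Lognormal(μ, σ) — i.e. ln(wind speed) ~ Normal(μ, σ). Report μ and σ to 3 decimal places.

If T ~ Lognormal(μ,σ) then ln T ~ Normal(μ,σ), so the p-quantile of ln T is μ + z_p·σ.
ln(7.9) = 2.067 and ln(45) = 3.807; z_{0.2} = -0.8416, z_{0.91} = 1.341.
σ = (3.807 − 2.067)/(1.341 − (-0.8416)) = 0.797.
μ = 2.067 − (-0.8416)·0.797 = 2.738.

μ ≈ 2.738, σ ≈ 0.797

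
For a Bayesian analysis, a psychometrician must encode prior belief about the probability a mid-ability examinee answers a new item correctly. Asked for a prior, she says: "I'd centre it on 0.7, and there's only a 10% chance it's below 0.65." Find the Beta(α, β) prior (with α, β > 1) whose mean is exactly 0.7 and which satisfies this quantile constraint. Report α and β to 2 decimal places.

α ≈ 98.60, β ≈ 42.26

With mean 0.7 fixed, write α = 0.7s, β = 0.3s where s = α+β.
Need P(θ < 0.65) = 0.1 under Beta(0.7s, 0.3s). Normal approximation: (q−m)/√(m(1−m)/s) ≈ z_{0.1} = -1.28, so s ≈ 0.7·0.3·(-1.28)²/(0.65−0.7)² = 138.0.
At s = 138.0: P(θ<0.65) ≈ 0.102. Adjusting to match 0.1 gives s ≈ 140.86.
So α = 0.7·140.86 ≈ 98.60, β = 0.3·140.86 ≈ 42.26.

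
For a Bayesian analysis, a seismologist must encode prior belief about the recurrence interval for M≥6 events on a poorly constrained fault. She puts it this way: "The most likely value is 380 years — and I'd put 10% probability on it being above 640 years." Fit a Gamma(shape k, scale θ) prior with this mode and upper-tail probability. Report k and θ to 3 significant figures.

Gamma(k,θ) with k>1 has mode (k−1)θ, so θ = 380/(k−1).
Need P(X < 640) = 0.9 with θ tied to k this way. Start at k = 2, θ = 380: P(X<640) ≈ 0.502.
Too low — raise k to concentrate. Iterating converges to k ≈ 7.96.
Then θ = 380/(7.96−1) ≈ 54.6.

k ≈ 7.96, θ ≈ 54.6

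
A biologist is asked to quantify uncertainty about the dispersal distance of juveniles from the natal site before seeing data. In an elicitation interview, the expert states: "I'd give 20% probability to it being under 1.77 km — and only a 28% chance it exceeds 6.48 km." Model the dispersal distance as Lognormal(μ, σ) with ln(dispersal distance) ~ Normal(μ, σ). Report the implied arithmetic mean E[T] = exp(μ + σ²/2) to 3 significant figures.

E[T] ≈ 5.77 km

If T ~ Lognormal(μ,σ) then ln T ~ Normal(μ,σ), so the p-quantile of ln T is μ + z_p·σ.
ln(1.77) = 0.571 and ln(6.48) = 1.869; z_{0.2} = -0.8416, z_{0.72} = 0.5828.
σ = (1.869 − 0.571)/(0.5828 − (-0.8416)) = 0.911.
μ = 0.571 − (-0.8416)·0.911 = 1.338.
E[T] = exp(μ + σ²/2) = exp(1.338 + 0.4150) = 5.77 km.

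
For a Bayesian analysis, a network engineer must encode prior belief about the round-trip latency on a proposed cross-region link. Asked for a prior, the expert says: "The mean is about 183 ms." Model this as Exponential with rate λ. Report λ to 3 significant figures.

Exponential mean = 1/λ, so λ = 1/183.0 = 0.00546.

λ ≈ 0.00546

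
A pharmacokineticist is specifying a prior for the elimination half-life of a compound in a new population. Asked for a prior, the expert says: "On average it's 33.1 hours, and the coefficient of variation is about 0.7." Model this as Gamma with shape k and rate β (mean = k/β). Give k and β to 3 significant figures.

For Gamma(k, rate β): mean = k/β, variance = k/β², so CV = 1/√k.
CV = 0.7, hence k = 1/CV² = 2.04.
Then β = k/mean = 2.04/33.1 = 0.0617.

k ≈ 2.04, β ≈ 0.0617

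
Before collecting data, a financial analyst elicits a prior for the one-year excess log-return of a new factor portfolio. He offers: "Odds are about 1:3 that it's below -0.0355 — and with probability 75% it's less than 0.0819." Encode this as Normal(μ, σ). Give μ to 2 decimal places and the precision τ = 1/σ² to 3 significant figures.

For Normal(μ,σ), the p-quantile is μ + z_p·σ. Here z_{0.25} = -0.6745, z_{0.75} = 0.6745.
So -0.0355 = μ − 0.6745σ and 0.0819 = μ + 0.6745σ.
Subtracting: σ = (0.0819 − -0.0355)/(0.6745 − (-0.6745)) = 0.09.
Then μ = -0.0355 − (-0.6745)·0.09 = 0.02.
Precision τ = 1/σ² = 1/0.08703² = 132.

μ = 0.02, τ = 132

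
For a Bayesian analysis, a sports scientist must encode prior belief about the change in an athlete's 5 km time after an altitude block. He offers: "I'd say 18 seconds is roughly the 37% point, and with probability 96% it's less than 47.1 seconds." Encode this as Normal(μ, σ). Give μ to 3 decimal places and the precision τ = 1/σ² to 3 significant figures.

The p-quantile of Normal(μ,σ) is μ + z_p·σ, with z_{0.37} = -0.3319 and z_{0.96} = 1.751.
Eliminate σ: μ = (z₂·x₁ − z₁·x₂)/(z₂ − z₁) = (1.751·18 − (-0.3319)·47.1)/2.083 = 22.637.
Then σ = (x₂ − x₁)/(z₂ − z₁) = (47.1 − 18)/2.083 = 13.973.
Precision τ = 1/σ² = 1/13.97² = 0.00512.

μ = 22.637, τ = 0.00512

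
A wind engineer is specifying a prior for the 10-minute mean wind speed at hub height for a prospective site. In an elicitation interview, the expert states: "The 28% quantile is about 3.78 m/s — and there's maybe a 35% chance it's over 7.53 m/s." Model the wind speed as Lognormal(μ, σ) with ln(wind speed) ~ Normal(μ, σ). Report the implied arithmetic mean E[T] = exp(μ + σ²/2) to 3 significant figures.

E[T] ≈ 7.37 m/s

If T ~ Lognormal(μ,σ) then ln T ~ Normal(μ,σ), so the p-quantile of ln T is μ + z_p·σ.
ln(3.78) = 1.33 and ln(7.53) = 2.019; z_{0.28} = -0.5828, z_{0.65} = 0.3853.
σ = (2.019 − 1.33)/(0.3853 − (-0.5828)) = 0.712.
μ = 1.33 − (-0.5828)·0.712 = 1.745.
E[T] = exp(μ + σ²/2) = exp(1.745 + 0.2534) = 7.37 m/s.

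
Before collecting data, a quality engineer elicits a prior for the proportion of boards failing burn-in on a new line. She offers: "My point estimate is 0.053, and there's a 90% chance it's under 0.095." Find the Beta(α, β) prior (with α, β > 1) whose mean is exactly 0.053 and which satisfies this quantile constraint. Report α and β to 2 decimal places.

With mean 0.053 fixed, write α = 0.053s, β = 0.947s where s = α+β.
Need P(θ < 0.095) = 0.9 under Beta(0.053s, 0.947s). Normal approximation: (q−m)/√(m(1−m)/s) ≈ z_{0.9} = 1.28, so s ≈ 0.053·0.947·(1.28)²/(0.095−0.053)² = 46.7.
At s = 46.7: P(θ<0.095) ≈ 0.893. Adjusting to match 0.9 gives s ≈ 51.08.
So α = 0.053·51.08 ≈ 2.71, β = 0.947·51.08 ≈ 48.37.

α ≈ 2.71, β ≈ 48.37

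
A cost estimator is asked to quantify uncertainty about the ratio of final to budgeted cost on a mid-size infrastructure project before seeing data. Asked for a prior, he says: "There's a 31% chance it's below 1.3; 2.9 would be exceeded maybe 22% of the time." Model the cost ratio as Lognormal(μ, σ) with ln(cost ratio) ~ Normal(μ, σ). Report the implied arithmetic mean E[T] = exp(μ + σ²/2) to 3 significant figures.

E[T] ≈ 2.17

If T ~ Lognormal(μ,σ) then ln T ~ Normal(μ,σ), so the p-quantile of ln T is μ + z_p·σ.
ln(1.3) = 0.2624 and ln(2.9) = 1.065; z_{0.31} = -0.4959, z_{0.78} = 0.7722.
σ = (1.065 − 0.2624)/(0.7722 − (-0.4959)) = 0.633.
μ = 0.2624 − (-0.4959)·0.633 = 0.576.
E[T] = exp(μ + σ²/2) = exp(0.576 + 0.2002) = 2.17.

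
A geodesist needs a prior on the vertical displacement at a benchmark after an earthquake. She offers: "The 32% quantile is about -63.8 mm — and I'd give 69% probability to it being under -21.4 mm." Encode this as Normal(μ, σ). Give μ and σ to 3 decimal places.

For Normal(μ,σ), the p-quantile is μ + z_p·σ. Here z_{0.32} = -0.4677, z_{0.69} = 0.4959.
So -63.8 = μ − 0.4677σ and -21.4 = μ + 0.4959σ.
Subtracting: σ = (-21.4 − -63.8)/(0.4959 − (-0.4677)) = 44.004.
Then μ = -63.8 − (-0.4677)·44.004 = -43.219.

μ = -43.219, σ = 44.004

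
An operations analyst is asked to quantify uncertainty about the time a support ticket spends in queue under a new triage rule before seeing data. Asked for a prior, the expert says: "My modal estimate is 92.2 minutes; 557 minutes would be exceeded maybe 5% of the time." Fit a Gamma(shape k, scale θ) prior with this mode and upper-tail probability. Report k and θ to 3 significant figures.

Gamma(k,θ) with k>1 has mode (k−1)θ, so θ = 92.2/(k−1).
Need P(X < 557) = 0.95 with θ tied to k this way. Start at k = 2, θ = 92.2: P(X<557) ≈ 0.983.
Too high — lower k to spread out. Iterating converges to k ≈ 1.7.
Then θ = 92.2/(1.7−1) ≈ 131.

k ≈ 1.7, θ ≈ 131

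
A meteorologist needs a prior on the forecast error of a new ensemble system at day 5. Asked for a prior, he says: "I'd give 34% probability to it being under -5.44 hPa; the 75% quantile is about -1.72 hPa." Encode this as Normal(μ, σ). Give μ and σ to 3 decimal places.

The p-quantile of Normal(μ,σ) is μ + z_p·σ, with z_{0.34} = -0.4125 and z_{0.75} = 0.6745.
Eliminate σ: μ = (z₂·x₁ − z₁·x₂)/(z₂ − z₁) = (0.6745·-5.44 − (-0.4125)·-1.72)/1.087 = -4.028.
Then σ = (x₂ − x₁)/(z₂ − z₁) = (-1.72 − -5.44)/1.087 = 3.422.

μ = -4.028, σ = 3.422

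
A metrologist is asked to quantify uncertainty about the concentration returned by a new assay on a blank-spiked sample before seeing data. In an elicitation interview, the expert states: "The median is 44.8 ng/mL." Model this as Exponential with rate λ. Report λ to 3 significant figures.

Exponential median = ln 2 / λ, so λ = ln 2 / 44.8 = 0.0155.

λ ≈ 0.0155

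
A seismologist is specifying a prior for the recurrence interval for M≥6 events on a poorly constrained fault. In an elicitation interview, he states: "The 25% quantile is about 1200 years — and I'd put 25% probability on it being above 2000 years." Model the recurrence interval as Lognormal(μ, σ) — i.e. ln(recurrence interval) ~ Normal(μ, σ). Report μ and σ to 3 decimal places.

If T ~ Lognormal(μ,σ) then ln T ~ Normal(μ,σ), so the p-quantile of ln T is μ + z_p·σ.
ln(1200) = 7.09 and ln(2000) = 7.601; z_{0.25} = -0.6745, z_{0.75} = 0.6745.
σ = (7.601 − 7.09)/(0.6745 − (-0.6745)) = 0.379.
μ = 7.09 − (-0.6745)·0.379 = 7.345.

μ ≈ 7.345, σ ≈ 0.379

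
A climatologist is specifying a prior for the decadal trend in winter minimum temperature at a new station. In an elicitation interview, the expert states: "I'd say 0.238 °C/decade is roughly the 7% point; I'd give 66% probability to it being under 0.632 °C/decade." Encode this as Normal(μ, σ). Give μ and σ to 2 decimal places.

μ = 0.55, σ = 0.21

The p-quantile of Normal(μ,σ) is μ + z_p·σ, with z_{0.07} = -1.476 and z_{0.66} = 0.4125.
Eliminate σ: μ = (z₂·x₁ − z₁·x₂)/(z₂ − z₁) = (0.4125·0.238 − (-1.476)·0.632)/1.888 = 0.55.
Then σ = (x₂ − x₁)/(z₂ − z₁) = (0.632 − 0.238)/1.888 = 0.21.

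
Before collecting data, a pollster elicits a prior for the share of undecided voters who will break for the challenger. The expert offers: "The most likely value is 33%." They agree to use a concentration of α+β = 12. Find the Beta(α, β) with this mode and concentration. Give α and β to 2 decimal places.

For α,β > 1 the Beta mode is (α−1)/(α+β−2). With α+β = 12, the mode is (α−1)/10.
Set (α−1)/10 = 0.33 → α = 1 + 0.33·10 = 4.30.
β = 12 − α = 7.70.

α = 4.30, β = 7.70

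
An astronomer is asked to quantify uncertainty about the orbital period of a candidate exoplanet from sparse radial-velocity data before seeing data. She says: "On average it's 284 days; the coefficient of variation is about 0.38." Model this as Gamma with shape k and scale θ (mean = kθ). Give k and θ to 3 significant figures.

k ≈ 6.93, θ ≈ 41

For Gamma(k, scale θ): mean = kθ, variance = kθ², so CV = 1/√k.
CV = 0.38, hence k = 1/CV² = 6.93.
Then θ = mean/k = 284/6.93 = 41.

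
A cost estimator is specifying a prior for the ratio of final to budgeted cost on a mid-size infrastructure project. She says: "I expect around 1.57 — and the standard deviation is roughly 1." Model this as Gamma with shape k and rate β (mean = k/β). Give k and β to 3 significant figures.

For Gamma(k, rate β): mean = k/β, variance = k/β², so CV = 1/√k.
CV = SD/mean = 1/1.57 = 0.6369, hence k = 1/CV² = 2.46.
Then β = k/mean = 2.46/1.57 = 1.57.

k ≈ 2.46, β ≈ 1.57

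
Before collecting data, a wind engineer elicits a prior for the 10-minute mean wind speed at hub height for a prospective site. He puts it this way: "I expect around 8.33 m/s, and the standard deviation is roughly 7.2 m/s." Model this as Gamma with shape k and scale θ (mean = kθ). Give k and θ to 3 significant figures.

For Gamma(k, scale θ): mean = kθ, variance = kθ², so CV = 1/√k.
CV = SD/mean = 7.2/8.33 = 0.8643, hence k = 1/CV² = 1.34.
Then θ = mean/k = 8.33/1.34 = 6.22.

k ≈ 1.34, θ ≈ 6.22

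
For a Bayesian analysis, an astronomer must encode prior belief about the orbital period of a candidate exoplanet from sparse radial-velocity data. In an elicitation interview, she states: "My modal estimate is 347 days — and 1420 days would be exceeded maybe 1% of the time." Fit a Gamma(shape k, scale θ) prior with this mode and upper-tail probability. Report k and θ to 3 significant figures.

Gamma(k,θ) with k>1 has mode (k−1)θ, so θ = 347/(k−1).
Need P(X < 1420) = 0.99 with θ tied to k this way. Start at k = 2, θ = 347: P(X<1420) ≈ 0.915.
Too low — raise k to concentrate. Iterating converges to k ≈ 3.09.
Then θ = 347/(3.09−1) ≈ 166.

k ≈ 3.09, θ ≈ 166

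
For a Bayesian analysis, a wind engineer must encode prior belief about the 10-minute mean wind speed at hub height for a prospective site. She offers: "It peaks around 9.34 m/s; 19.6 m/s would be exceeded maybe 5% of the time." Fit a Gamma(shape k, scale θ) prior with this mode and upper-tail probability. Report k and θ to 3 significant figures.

Gamma(k,θ) with k>1 has mode (k−1)θ, so θ = 9.34/(k−1).
Need P(X < 19.6) = 0.95 with θ tied to k this way. Start at k = 2, θ = 9.34: P(X<19.6) ≈ 0.620.
Too low — raise k to concentrate. Iterating converges to k ≈ 6.03.
Then θ = 9.34/(6.03−1) ≈ 1.86.

k ≈ 6.03, θ ≈ 1.86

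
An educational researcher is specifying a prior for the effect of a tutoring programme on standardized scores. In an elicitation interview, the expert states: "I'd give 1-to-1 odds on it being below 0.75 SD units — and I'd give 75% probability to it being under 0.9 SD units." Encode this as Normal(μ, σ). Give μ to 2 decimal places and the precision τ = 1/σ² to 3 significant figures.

For Normal(μ,σ), the p-quantile is μ + z_p·σ. Here z_{0.5} = 0, z_{0.75} = 0.6745.
So 0.75 = μ + 0σ and 0.9 = μ + 0.6745σ.
Subtracting: σ = (0.9 − 0.75)/(0.6745 − (0)) = 0.22.
Then μ = 0.75 − (0)·0.22 = 0.75.
Precision τ = 1/σ² = 1/0.2224² = 20.2.

μ = 0.75, τ = 20.2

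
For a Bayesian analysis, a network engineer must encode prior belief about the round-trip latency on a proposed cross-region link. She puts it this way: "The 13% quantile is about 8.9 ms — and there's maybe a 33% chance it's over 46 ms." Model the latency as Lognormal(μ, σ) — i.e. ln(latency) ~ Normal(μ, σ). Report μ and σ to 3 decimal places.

μ ≈ 3.367, σ ≈ 1.049

If T ~ Lognormal(μ,σ) then ln T ~ Normal(μ,σ), so the p-quantile of ln T is μ + z_p·σ.
ln(8.9) = 2.186 and ln(46) = 3.829; z_{0.13} = -1.126, z_{0.67} = 0.4399.
σ = (3.829 − 2.186)/(0.4399 − (-1.126)) = 1.049.
μ = 2.186 − (-1.126)·1.049 = 3.367.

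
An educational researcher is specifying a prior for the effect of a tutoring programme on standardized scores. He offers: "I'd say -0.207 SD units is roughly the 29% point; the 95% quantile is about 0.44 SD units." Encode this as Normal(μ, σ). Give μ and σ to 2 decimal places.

For Normal(μ,σ), the p-quantile is μ + z_p·σ. Here z_{0.29} = -0.5534, z_{0.95} = 1.645.
So -0.207 = μ − 0.5534σ and 0.44 = μ + 1.645σ.
Subtracting: σ = (0.44 − -0.207)/(1.645 − (-0.5534)) = 0.29.
Then μ = -0.207 − (-0.5534)·0.29 = -0.04.

μ = -0.04, σ = 0.29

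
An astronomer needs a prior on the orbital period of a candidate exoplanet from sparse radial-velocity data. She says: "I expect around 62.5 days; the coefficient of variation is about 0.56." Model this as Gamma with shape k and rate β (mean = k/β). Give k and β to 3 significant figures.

k ≈ 3.19, β ≈ 0.051

For Gamma(k, rate β): mean = k/β, variance = k/β², so CV = 1/√k.
CV = 0.56, hence k = 1/CV² = 3.19.
Then β = k/mean = 3.19/62.5 = 0.051.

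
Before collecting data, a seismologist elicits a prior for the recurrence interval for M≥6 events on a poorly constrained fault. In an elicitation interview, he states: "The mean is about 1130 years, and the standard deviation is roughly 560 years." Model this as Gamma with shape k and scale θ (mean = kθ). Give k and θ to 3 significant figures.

k ≈ 4.07, θ ≈ 278

For Gamma(k, scale θ): mean = kθ, variance = kθ², so CV = 1/√k.
CV = SD/mean = 560/1130 = 0.4956, hence k = 1/CV² = 4.07.
Then θ = mean/k = 1130/4.07 = 278.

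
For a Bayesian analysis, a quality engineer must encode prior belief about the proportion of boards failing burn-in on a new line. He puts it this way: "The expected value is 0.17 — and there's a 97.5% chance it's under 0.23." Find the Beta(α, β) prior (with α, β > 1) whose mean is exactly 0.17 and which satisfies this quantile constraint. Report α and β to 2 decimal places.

With mean 0.17 fixed, write α = 0.17s, β = 0.83s where s = α+β.
Need P(θ < 0.23) = 0.975 under Beta(0.17s, 0.83s). Normal approximation: (q−m)/√(m(1−m)/s) ≈ z_{0.975} = 1.96, so s ≈ 0.17·0.83·(1.96)²/(0.23−0.17)² = 150.6.
At s = 150.6: P(θ<0.23) ≈ 0.968. Adjusting to match 0.975 gives s ≈ 169.00.
So α = 0.17·169.00 ≈ 28.73, β = 0.83·169.00 ≈ 140.27.

α ≈ 28.73, β ≈ 140.27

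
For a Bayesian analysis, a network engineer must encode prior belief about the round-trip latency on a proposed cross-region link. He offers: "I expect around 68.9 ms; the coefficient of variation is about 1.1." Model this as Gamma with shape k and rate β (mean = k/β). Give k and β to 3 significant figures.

k ≈ 0.826, β ≈ 0.012

For Gamma(k, rate β): mean = k/β, variance = k/β², so CV = 1/√k.
CV = 1.1, hence k = 1/CV² = 0.826.
Then β = k/mean = 0.826/68.9 = 0.012.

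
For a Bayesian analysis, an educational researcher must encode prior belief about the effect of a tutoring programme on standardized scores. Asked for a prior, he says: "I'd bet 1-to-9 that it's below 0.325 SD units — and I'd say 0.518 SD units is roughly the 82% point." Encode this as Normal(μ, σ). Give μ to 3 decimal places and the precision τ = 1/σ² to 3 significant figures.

μ = 0.438, τ = 130

The p-quantile of Normal(μ,σ) is μ + z_p·σ, with z_{0.1} = -1.282 and z_{0.82} = 0.9154.
Eliminate σ: μ = (z₂·x₁ − z₁·x₂)/(z₂ − z₁) = (0.9154·0.325 − (-1.282)·0.518)/2.197 = 0.438.
Then σ = (x₂ − x₁)/(z₂ − z₁) = (0.518 − 0.325)/2.197 = 0.088.
Precision τ = 1/σ² = 1/0.08785² = 130.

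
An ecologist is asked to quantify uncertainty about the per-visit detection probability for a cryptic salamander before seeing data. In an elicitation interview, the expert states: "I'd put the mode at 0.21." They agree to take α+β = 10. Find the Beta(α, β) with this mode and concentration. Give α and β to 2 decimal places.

α = 2.68, β = 7.32

For α,β > 1 the Beta mode is (α−1)/(α+β−2). With α+β = 10, the mode is (α−1)/8.
Set (α−1)/8 = 0.21 → α = 1 + 0.21·8 = 2.68.
β = 10 − α = 7.32.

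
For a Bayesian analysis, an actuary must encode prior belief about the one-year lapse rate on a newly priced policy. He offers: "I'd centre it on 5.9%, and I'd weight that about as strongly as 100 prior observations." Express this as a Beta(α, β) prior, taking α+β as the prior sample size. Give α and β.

α = 5.9, β = 94.1

Under the effective-sample-size interpretation, Beta(α, β) has prior mean α/(α+β) and prior sample size α+β.
So α+β = 100 and α/(α+β) = 0.059, giving α = 0.059·100 = 5.9 and β = 100 − 5.9 = 94.1.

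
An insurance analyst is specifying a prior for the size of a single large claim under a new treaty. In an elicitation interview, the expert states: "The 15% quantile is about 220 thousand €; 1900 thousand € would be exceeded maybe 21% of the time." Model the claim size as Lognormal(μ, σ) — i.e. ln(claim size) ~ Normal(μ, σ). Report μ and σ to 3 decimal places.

If T ~ Lognormal(μ,σ) then ln T ~ Normal(μ,σ), so the p-quantile of ln T is μ + z_p·σ.
ln(220) = 5.394 and ln(1900) = 7.55; z_{0.15} = -1.036, z_{0.79} = 0.8064.
σ = (7.55 − 5.394)/(0.8064 − (-1.036)) = 1.170.
μ = 5.394 − (-1.036)·1.170 = 6.606.

μ ≈ 6.606, σ ≈ 1.170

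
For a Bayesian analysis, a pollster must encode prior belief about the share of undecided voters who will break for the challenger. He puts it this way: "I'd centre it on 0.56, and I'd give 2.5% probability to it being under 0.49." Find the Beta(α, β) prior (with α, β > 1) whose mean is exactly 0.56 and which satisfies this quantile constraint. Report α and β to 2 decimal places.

α ≈ 109.19, β ≈ 85.80

With mean 0.56 fixed, write α = 0.56s, β = 0.44s where s = α+β.
Need P(θ < 0.49) = 0.025 under Beta(0.56s, 0.44s). Normal approximation: (q−m)/√(m(1−m)/s) ≈ z_{0.025} = -1.96, so s ≈ 0.56·0.44·(-1.96)²/(0.49−0.56)² = 193.2.
At s = 193.2: P(θ<0.49) ≈ 0.026. Adjusting to match 0.025 gives s ≈ 194.99.
So α = 0.56·194.99 ≈ 109.19, β = 0.44·194.99 ≈ 85.80.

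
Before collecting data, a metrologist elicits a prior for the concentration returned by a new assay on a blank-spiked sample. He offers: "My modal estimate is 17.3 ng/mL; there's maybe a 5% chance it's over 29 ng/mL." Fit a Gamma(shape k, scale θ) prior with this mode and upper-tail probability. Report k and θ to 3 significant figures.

k ≈ 11.5, θ ≈ 1.65

Gamma(k,θ) with k>1 has mode (k−1)θ, so θ = 17.3/(k−1).
Need P(X < 29) = 0.95 with θ tied to k this way. Start at k = 2, θ = 17.3: P(X<29) ≈ 0.499.
Too low — raise k to concentrate. Iterating converges to k ≈ 11.5.
Then θ = 17.3/(11.5−1) ≈ 1.65.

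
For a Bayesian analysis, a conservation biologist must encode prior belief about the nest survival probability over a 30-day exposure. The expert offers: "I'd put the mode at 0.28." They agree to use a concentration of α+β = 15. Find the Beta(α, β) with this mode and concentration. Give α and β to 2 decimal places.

For α,β > 1 the Beta mode is (α−1)/(α+β−2). With α+β = 15, the mode is (α−1)/13.
Set (α−1)/13 = 0.28 → α = 1 + 0.28·13 = 4.64.
β = 15 − α = 10.36.

α = 4.64, β = 10.36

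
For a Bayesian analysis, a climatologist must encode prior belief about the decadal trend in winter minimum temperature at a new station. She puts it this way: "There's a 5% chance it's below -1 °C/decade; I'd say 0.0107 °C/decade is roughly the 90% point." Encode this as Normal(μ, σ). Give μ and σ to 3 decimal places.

μ = -0.432, σ = 0.345

For Normal(μ,σ), the p-quantile is μ + z_p·σ. Here z_{0.05} = -1.645, z_{0.9} = 1.282.
So -1 = μ − 1.645σ and 0.0107 = μ + 1.282σ.
Subtracting: σ = (0.0107 − -1)/(1.282 − (-1.645)) = 0.345.
Then μ = -1 − (-1.645)·0.345 = -0.432.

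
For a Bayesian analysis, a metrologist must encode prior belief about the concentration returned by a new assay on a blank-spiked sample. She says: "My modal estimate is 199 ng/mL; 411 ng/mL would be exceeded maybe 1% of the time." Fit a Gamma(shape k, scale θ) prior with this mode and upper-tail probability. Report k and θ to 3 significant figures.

k ≈ 10.3, θ ≈ 21.4

Gamma(k,θ) with k>1 has mode (k−1)θ, so θ = 199/(k−1).
Need P(X < 411) = 0.99 with θ tied to k this way. Start at k = 2, θ = 199: P(X<411) ≈ 0.611.
Too low — raise k to concentrate. Iterating converges to k ≈ 10.3.
Then θ = 199/(10.3−1) ≈ 21.4.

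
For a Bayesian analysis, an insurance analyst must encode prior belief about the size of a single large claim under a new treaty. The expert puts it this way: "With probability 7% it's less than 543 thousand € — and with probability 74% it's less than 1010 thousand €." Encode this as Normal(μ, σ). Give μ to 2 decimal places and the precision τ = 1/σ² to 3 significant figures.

μ = 868.22, τ = 2.06e-05

The p-quantile of Normal(μ,σ) is μ + z_p·σ, with z_{0.07} = -1.476 and z_{0.74} = 0.6433.
Eliminate σ: μ = (z₂·x₁ − z₁·x₂)/(z₂ − z₁) = (0.6433·543 − (-1.476)·1010)/2.119 = 868.22.
Then σ = (x₂ − x₁)/(z₂ − z₁) = (1010 − 543)/2.119 = 220.37.
Precision τ = 1/σ² = 1/220.4² = 2.06e-05.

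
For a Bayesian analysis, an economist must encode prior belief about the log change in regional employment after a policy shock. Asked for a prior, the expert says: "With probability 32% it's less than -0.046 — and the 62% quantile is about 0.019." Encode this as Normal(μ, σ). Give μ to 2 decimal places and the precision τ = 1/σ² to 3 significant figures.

The p-quantile of Normal(μ,σ) is μ + z_p·σ, with z_{0.32} = -0.4677 and z_{0.62} = 0.3055.
Eliminate σ: μ = (z₂·x₁ − z₁·x₂)/(z₂ − z₁) = (0.3055·-0.046 − (-0.4677)·0.019)/0.7732 = -0.01.
Then σ = (x₂ − x₁)/(z₂ − z₁) = (0.019 − -0.046)/0.7732 = 0.08.
Precision τ = 1/σ² = 1/0.08407² = 141.

μ = -0.01, τ = 141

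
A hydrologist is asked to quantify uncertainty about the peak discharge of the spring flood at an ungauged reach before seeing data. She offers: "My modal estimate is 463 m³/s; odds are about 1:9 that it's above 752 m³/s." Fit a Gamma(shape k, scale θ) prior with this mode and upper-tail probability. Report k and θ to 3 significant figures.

Gamma(k,θ) with k>1 has mode (k−1)θ, so θ = 463/(k−1).
Need P(X < 752) = 0.9 with θ tied to k this way. Start at k = 2, θ = 463: P(X<752) ≈ 0.483.
Too low — raise k to concentrate. Iterating converges to k ≈ 9.
Then θ = 463/(9−1) ≈ 57.9.

k ≈ 9, θ ≈ 57.9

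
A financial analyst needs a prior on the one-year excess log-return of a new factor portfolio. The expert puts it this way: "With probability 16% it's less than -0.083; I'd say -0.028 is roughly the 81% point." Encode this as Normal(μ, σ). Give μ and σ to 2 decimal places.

μ = -0.05, σ = 0.03

The p-quantile of Normal(μ,σ) is μ + z_p·σ, with z_{0.16} = -0.9945 and z_{0.81} = 0.8779.
Eliminate σ: μ = (z₂·x₁ − z₁·x₂)/(z₂ − z₁) = (0.8779·-0.083 − (-0.9945)·-0.028)/1.872 = -0.05.
Then σ = (x₂ − x₁)/(z₂ − z₁) = (-0.028 − -0.083)/1.872 = 0.03.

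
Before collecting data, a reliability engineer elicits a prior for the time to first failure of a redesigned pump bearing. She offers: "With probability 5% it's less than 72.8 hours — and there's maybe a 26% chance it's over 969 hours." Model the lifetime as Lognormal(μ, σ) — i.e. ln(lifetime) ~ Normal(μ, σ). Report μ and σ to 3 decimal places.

If T ~ Lognormal(μ,σ) then ln T ~ Normal(μ,σ), so the p-quantile of ln T is μ + z_p·σ.
ln(72.8) = 4.288 and ln(969) = 6.876; z_{0.05} = -1.645, z_{0.74} = 0.6433.
σ = (6.876 − 4.288)/(0.6433 − (-1.645)) = 1.131.
μ = 4.288 − (-1.645)·1.131 = 6.148.

μ ≈ 6.148, σ ≈ 1.131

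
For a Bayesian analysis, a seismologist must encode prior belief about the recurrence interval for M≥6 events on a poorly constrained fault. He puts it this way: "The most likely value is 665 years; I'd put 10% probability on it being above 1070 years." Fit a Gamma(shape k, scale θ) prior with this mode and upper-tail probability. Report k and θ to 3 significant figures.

k ≈ 9.31, θ ≈ 80

Gamma(k,θ) with k>1 has mode (k−1)θ, so θ = 665/(k−1).
Need P(X < 1070) = 0.9 with θ tied to k this way. Start at k = 2, θ = 665: P(X<1070) ≈ 0.478.
Too low — raise k to concentrate. Iterating converges to k ≈ 9.31.
Then θ = 665/(9.31−1) ≈ 80.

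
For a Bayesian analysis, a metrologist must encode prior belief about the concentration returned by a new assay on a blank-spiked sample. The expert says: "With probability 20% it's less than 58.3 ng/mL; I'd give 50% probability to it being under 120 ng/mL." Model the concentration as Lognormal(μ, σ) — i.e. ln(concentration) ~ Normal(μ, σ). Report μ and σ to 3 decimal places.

μ ≈ 4.787, σ ≈ 0.858

If T ~ Lognormal(μ,σ) then ln T ~ Normal(μ,σ), so the p-quantile of ln T is μ + z_p·σ.
ln(58.3) = 4.066 and ln(120) = 4.787; z_{0.2} = -0.8416, z_{0.5} = 0.
σ = (4.787 − 4.066)/(0 − (-0.8416)) = 0.858.
μ = 4.066 − (-0.8416)·0.858 = 4.787.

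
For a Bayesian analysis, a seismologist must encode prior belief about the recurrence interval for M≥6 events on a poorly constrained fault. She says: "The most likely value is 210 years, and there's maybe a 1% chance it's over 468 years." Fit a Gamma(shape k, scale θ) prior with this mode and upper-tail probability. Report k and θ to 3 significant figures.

k ≈ 8.49, θ ≈ 28

Gamma(k,θ) with k>1 has mode (k−1)θ, so θ = 210/(k−1).
Need P(X < 468) = 0.99 with θ tied to k this way. Start at k = 2, θ = 210: P(X<468) ≈ 0.652.
Too low — raise k to concentrate. Iterating converges to k ≈ 8.49.
Then θ = 210/(8.49−1) ≈ 28.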